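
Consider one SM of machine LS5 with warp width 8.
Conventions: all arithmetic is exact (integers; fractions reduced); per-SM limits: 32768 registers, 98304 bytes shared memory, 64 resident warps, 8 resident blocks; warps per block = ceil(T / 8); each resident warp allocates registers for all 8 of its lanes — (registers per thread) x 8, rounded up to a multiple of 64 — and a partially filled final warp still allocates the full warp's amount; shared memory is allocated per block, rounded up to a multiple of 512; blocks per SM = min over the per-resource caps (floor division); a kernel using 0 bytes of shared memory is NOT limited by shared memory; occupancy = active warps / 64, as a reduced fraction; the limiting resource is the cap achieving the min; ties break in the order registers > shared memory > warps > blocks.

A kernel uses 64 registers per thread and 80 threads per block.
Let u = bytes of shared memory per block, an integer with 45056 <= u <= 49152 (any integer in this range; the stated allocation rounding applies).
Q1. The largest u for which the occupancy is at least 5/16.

Answer: u = 49152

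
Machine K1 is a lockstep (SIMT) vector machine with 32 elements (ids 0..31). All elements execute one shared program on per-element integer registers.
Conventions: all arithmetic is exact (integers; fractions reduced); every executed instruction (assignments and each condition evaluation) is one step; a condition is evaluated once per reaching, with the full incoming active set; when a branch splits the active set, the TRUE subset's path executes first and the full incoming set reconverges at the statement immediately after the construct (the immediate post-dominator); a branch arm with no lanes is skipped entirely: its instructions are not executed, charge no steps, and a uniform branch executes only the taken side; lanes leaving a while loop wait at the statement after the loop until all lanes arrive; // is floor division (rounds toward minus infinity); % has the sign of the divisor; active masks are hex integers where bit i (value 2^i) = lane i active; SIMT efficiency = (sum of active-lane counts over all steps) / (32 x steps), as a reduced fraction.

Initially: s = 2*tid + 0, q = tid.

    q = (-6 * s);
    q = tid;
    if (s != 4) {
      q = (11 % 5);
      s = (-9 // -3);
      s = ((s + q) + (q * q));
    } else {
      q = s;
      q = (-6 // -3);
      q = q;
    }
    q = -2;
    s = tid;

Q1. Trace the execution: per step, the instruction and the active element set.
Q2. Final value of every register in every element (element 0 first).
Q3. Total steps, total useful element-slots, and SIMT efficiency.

step 0: q <- (-6 * s)                0xffffffff
step 1: q <- tid                     0xffffffff
step 2: eval (s != 4)                0xffffffff
step 3: q <- (11 % 5)                0xfffffffb
step 4: s <- (-9 // -3)              0xfffffffb
step 5: s <- ((s + q) + (q * q))     0xfffffffb
step 6: q <- s                       0x00000004
step 7: q <- (-6 // -3)              0x00000004
step 8: q <- q                       0x00000004
step 9: q <- -2                      0xffffffff
step 10: s <- tid                     0xffffffff

Answer: 11 steps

s: 0,1,2,3,4,5,6,7,8,9,10,11,12,13,14,15,16,17,18,19,20,21,22,23,24,25,26,27,28,29,30,31
q: -2,-2,-2,-2,-2,-2,-2,-2,-2,-2,-2,-2,-2,-2,-2,-2,-2,-2,-2,-2,-2,-2,-2,-2,-2,-2,-2,-2,-2,-2,-2,-2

steps = 11; useful = 256; efficiency = 256/352 = 8/11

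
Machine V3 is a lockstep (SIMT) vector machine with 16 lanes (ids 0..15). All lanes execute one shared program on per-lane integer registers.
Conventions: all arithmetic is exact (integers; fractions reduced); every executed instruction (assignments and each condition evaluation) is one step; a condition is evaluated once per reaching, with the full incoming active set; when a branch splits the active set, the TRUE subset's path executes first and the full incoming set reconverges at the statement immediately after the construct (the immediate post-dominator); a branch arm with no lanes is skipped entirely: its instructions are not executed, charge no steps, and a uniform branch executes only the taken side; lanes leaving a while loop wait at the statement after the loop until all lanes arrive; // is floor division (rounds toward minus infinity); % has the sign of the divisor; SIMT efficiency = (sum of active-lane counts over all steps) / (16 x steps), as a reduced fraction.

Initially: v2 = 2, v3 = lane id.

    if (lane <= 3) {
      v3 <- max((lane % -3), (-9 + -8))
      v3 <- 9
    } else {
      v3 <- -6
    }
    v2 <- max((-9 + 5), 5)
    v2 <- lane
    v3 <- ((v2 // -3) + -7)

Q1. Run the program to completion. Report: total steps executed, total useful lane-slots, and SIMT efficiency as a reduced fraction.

Answer: 7 steps, 84 useful, 3/4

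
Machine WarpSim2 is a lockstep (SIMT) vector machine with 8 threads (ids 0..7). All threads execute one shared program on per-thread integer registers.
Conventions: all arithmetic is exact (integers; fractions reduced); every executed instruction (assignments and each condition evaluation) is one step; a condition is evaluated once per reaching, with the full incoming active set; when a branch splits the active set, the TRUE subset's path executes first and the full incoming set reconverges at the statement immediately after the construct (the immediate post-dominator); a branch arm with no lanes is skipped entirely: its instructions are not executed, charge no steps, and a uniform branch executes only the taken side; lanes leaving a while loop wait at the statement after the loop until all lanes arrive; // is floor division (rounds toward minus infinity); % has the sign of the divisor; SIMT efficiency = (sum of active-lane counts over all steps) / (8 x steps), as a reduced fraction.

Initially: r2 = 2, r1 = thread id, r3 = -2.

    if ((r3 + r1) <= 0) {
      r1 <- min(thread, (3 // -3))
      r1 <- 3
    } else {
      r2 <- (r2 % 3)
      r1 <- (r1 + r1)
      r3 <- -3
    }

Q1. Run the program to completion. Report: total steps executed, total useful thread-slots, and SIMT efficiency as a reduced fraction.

Answer: 6 steps, 29 useful, 29/48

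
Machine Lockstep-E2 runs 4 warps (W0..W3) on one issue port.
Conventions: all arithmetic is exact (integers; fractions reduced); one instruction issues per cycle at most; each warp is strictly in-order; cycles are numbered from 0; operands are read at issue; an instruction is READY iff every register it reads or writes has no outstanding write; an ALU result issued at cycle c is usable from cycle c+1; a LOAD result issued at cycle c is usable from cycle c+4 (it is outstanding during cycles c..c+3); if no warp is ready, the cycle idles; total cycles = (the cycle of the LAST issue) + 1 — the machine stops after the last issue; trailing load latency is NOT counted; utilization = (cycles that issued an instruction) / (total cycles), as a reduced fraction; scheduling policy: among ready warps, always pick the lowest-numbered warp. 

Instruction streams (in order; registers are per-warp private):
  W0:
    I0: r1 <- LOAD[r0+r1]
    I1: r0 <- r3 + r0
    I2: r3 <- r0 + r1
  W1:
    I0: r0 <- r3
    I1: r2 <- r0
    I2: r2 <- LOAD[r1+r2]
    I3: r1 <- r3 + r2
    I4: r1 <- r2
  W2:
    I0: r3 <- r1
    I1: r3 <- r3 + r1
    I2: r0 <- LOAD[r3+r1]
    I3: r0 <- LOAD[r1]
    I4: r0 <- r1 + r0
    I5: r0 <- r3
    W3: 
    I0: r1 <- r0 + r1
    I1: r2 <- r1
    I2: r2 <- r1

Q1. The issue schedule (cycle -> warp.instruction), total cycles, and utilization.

cycle 0: W0.I0
cycle 1: W0.I1
cycle 2: W1.I0
cycle 3: W1.I1
cycle 4: W0.I2
cycle 5: W1.I2
cycle 6: W2.I0
cycle 7: W2.I1
cycle 8: W2.I2
cycle 9: W1.I3
cycle 10: W1.I4
cycle 11: W3.I0
cycle 12: W2.I3
cycle 13: W3.I1
cycle 14: W3.I2
cycle 15: idle
cycle 16: W2.I4
cycle 17: W2.I5

Answer: 18 cycles, utilization 17/18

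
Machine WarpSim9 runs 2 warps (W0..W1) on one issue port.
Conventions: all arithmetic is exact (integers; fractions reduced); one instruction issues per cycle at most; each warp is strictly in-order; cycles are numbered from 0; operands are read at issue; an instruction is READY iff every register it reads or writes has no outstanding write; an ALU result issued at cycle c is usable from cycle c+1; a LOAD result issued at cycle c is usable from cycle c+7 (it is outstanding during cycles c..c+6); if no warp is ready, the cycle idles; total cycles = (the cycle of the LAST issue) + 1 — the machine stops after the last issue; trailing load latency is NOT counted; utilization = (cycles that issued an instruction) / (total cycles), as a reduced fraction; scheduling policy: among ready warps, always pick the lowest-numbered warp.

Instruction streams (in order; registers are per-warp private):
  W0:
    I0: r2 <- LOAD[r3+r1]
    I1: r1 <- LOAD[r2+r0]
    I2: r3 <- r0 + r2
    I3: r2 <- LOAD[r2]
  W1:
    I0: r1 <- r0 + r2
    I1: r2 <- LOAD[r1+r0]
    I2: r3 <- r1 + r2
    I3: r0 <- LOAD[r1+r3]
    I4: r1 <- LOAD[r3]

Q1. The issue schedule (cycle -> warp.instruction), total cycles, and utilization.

cycle 0: W0.I0
cycle 1: W1.I0
cycle 2: W1.I1
cycle 3: idle
cycle 4: idle
cycle 5: idle
cycle 6: idle
cycle 7: W0.I1
cycle 8: W0.I2
cycle 9: W0.I3
cycle 10: W1.I2
cycle 11: W1.I3
cycle 12: W1.I4

Answer: 13 cycles, utilization 9/13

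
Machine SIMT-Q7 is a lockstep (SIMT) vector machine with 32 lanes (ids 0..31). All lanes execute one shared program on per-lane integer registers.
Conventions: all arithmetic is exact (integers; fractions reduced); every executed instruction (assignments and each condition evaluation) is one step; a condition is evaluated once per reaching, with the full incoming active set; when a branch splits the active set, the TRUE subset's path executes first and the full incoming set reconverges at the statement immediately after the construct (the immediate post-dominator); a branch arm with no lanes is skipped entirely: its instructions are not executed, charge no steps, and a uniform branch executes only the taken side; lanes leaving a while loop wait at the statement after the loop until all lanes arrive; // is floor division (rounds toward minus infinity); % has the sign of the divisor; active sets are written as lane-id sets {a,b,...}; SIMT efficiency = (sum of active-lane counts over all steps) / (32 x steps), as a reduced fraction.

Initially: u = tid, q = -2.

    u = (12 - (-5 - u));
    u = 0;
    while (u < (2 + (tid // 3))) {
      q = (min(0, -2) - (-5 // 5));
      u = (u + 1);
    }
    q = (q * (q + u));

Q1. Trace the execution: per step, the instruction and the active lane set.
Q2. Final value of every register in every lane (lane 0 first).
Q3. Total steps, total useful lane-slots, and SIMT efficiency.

step 0: u <- (12 - (-5 - u))         {0,1,2,3,4,5,6,7,8,9,10,11,12,13,14,15,16,17,18,19,20,21,22,23,24,25,26,27,28,29,30,31}
step 1: u <- 0                       {0,1,2,3,4,5,6,7,8,9,10,11,12,13,14,15,16,17,18,19,20,21,22,23,24,25,26,27,28,29,30,31}
step 2: eval (u < (2 + (tid // 3)))  {0,1,2,3,4,5,6,7,8,9,10,11,12,13,14,15,16,17,18,19,20,21,22,23,24,25,26,27,28,29,30,31}
step 3: q <- (min(0, -2) - (-5 // 5)) {0,1,2,3,4,5,6,7,8,9,10,11,12,13,14,15,16,17,18,19,20,21,22,23,24,25,26,27,28,29,30,31}
step 4: u <- (u + 1)                 {0,1,2,3,4,5,6,7,8,9,10,11,12,13,14,15,16,17,18,19,20,21,22,23,24,25,26,27,28,29,30,31}
step 5: eval (u < (2 + (tid // 3)))  {0,1,2,3,4,5,6,7,8,9,10,11,12,13,14,15,16,17,18,19,20,21,22,23,24,25,26,27,28,29,30,31}
step 6: q <- (min(0, -2) - (-5 // 5)) {0,1,2,3,4,5,6,7,8,9,10,11,12,13,14,15,16,17,18,19,20,21,22,23,24,25,26,27,28,29,30,31}
step 7: u <- (u + 1)                 {0,1,2,3,4,5,6,7,8,9,10,11,12,13,14,15,16,17,18,19,20,21,22,23,24,25,26,27,28,29,30,31}
step 8: eval (u < (2 + (tid // 3)))  {0,1,2,3,4,5,6,7,8,9,10,11,12,13,14,15,16,17,18,19,20,21,22,23,24,25,26,27,28,29,30,31}
step 9: q <- (min(0, -2) - (-5 // 5)) {3,4,5,6,7,8,9,10,11,12,13,14,15,16,17,18,19,20,21,22,23,24,25,26,27,28,29,30,31}
step 10: u <- (u + 1)                 {3,4,5,6,7,8,9,10,11,12,13,14,15,16,17,18,19,20,21,22,23,24,25,26,27,28,29,30,31}
step 11: eval (u < (2 + (tid // 3)))  {3,4,5,6,7,8,9,10,11,12,13,14,15,16,17,18,19,20,21,22,23,24,25,26,27,28,29,30,31}
step 12: q <- (min(0, -2) - (-5 // 5)) {6,7,8,9,10,11,12,13,14,15,16,17,18,19,20,21,22,23,24,25,26,27,28,29,30,31}
step 13: u <- (u + 1)                 {6,7,8,9,10,11,12,13,14,15,16,17,18,19,20,21,22,23,24,25,26,27,28,29,30,31}
step 14: eval (u < (2 + (tid // 3)))  {6,7,8,9,10,11,12,13,14,15,16,17,18,19,20,21,22,23,24,25,26,27,28,29,30,31}
step 15: q <- (min(0, -2) - (-5 // 5)) {9,10,11,12,13,14,15,16,17,18,19,20,21,22,23,24,25,26,27,28,29,30,31}
step 16: u <- (u + 1)                 {9,10,11,12,13,14,15,16,17,18,19,20,21,22,23,24,25,26,27,28,29,30,31}
step 17: eval (u < (2 + (tid // 3)))  {9,10,11,12,13,14,15,16,17,18,19,20,21,22,23,24,25,26,27,28,29,30,31}
step 18: q <- (min(0, -2) - (-5 // 5)) {12,13,14,15,16,17,18,19,20,21,22,23,24,25,26,27,28,29,30,31}
step 19: u <- (u + 1)                 {12,13,14,15,16,17,18,19,20,21,22,23,24,25,26,27,28,29,30,31}
step 20: eval (u < (2 + (tid // 3)))  {12,13,14,15,16,17,18,19,20,21,22,23,24,25,26,27,28,29,30,31}
step 21: q <- (min(0, -2) - (-5 // 5)) {15,16,17,18,19,20,21,22,23,24,25,26,27,28,29,30,31}
step 22: u <- (u + 1)                 {15,16,17,18,19,20,21,22,23,24,25,26,27,28,29,30,31}
step 23: eval (u < (2 + (tid // 3)))  {15,16,17,18,19,20,21,22,23,24,25,26,27,28,29,30,31}
step 24: q <- (min(0, -2) - (-5 // 5)) {18,19,20,21,22,23,24,25,26,27,28,29,30,31}
step 25: u <- (u + 1)                 {18,19,20,21,22,23,24,25,26,27,28,29,30,31}
step 26: eval (u < (2 + (tid // 3)))  {18,19,20,21,22,23,24,25,26,27,28,29,30,31}
step 27: q <- (min(0, -2) - (-5 // 5)) {21,22,23,24,25,26,27,28,29,30,31}
step 28: u <- (u + 1)                 {21,22,23,24,25,26,27,28,29,30,31}
step 29: eval (u < (2 + (tid // 3)))  {21,22,23,24,25,26,27,28,29,30,31}
step 30: q <- (min(0, -2) - (-5 // 5)) {24,25,26,27,28,29,30,31}
step 31: u <- (u + 1)                 {24,25,26,27,28,29,30,31}
step 32: eval (u < (2 + (tid // 3)))  {24,25,26,27,28,29,30,31}
step 33: q <- (min(0, -2) - (-5 // 5)) {27,28,29,30,31}
step 34: u <- (u + 1)                 {27,28,29,30,31}
step 35: eval (u < (2 + (tid // 3)))  {27,28,29,30,31}
step 36: q <- (min(0, -2) - (-5 // 5)) {30,31}
step 37: u <- (u + 1)                 {30,31}
step 38: eval (u < (2 + (tid // 3)))  {30,31}
step 39: q <- (q * (q + u))           {0,1,2,3,4,5,6,7,8,9,10,11,12,13,14,15,16,17,18,19,20,21,22,23,24,25,26,27,28,29,30,31}

Answer: 40 steps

u: 2,2,2,3,3,3,4,4,4,5,5,5,6,6,6,7,7,7,8,8,8,9,9,9,10,10,10,11,11,11,12,12
q: -1,-1,-1,-2,-2,-2,-3,-3,-3,-4,-4,-4,-5,-5,-5,-6,-6,-6,-7,-7,-7,-8,-8,-8,-9,-9,-9,-10,-10,-10,-11,-11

steps = 40; useful = 785; efficiency = 785/1280 = 157/256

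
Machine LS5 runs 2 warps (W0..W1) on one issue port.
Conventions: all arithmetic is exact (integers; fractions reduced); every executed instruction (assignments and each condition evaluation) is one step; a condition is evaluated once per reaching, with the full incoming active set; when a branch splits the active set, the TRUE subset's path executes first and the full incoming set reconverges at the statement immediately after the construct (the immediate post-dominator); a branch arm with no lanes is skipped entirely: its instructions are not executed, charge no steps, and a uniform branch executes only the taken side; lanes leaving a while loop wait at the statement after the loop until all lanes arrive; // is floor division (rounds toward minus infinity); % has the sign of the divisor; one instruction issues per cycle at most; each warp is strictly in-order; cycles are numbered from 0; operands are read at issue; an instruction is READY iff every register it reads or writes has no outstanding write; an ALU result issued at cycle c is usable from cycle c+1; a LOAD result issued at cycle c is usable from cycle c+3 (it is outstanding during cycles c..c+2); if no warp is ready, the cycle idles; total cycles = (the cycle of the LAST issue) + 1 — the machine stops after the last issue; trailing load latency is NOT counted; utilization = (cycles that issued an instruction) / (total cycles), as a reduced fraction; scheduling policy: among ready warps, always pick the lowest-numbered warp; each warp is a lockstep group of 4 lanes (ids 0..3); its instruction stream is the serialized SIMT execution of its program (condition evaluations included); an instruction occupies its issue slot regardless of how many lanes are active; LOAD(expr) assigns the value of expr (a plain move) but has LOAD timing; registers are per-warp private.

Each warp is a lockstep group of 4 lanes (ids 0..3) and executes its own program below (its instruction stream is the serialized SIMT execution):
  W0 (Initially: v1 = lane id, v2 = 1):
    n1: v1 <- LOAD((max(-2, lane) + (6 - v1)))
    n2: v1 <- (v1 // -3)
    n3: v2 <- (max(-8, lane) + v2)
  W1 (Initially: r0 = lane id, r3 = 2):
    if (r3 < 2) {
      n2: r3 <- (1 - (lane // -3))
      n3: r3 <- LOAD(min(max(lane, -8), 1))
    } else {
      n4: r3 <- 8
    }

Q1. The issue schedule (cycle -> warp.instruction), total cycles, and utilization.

cycle 0: W0.I0
cycle 1: W1.I0
cycle 2: W1.I1
cycle 3: W0.I1
cycle 4: W0.I2

Answer: 5 cycles, utilization 1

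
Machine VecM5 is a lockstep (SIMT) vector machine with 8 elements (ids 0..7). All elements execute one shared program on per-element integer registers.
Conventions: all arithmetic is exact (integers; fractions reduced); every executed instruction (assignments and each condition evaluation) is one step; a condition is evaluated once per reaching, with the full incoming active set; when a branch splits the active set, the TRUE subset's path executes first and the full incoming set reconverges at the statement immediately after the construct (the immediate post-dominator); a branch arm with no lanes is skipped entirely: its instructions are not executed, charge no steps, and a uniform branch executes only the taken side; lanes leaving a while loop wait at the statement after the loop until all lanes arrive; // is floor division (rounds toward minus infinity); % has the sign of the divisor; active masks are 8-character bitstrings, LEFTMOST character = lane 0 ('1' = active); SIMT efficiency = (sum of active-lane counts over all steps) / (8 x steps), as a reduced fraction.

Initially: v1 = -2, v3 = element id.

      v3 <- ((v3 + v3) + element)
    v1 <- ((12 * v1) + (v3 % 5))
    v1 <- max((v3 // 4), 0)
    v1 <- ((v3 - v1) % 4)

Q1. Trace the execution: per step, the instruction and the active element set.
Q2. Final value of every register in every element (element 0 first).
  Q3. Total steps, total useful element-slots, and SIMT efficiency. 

step 0: v3 <- ((v3 + v3) + element)  11111111
step 1: v1 <- ((12 * v1) + (v3 % 5)) 11111111
step 2: v1 <- max((v3 // 4), 0)      11111111
step 3: v1 <- ((v3 - v1) % 4)        11111111

Answer: 4 steps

v1: 0,3,1,3,1,0,2,0
v3: 0,3,6,9,12,15,18,21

steps = 4; useful = 32; efficiency = 32/32 = 1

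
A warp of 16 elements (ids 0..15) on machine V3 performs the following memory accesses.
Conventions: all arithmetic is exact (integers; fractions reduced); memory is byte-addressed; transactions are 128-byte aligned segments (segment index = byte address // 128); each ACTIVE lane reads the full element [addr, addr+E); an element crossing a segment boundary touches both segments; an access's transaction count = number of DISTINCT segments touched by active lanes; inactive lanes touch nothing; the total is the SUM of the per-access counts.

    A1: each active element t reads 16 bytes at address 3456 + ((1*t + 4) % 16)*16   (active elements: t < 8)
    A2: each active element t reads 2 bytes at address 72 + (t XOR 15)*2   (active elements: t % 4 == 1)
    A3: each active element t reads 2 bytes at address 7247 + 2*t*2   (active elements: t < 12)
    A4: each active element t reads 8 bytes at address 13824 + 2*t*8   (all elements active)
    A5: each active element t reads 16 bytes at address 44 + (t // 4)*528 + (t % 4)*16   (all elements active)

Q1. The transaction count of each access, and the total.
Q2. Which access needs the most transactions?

A1: 2 transactions
A2: 1 transaction
A3: 1 transaction
A4: 2 transactions
A5: 6 transactions

Answer: 2,1,1,2,6; total 12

Answer: A5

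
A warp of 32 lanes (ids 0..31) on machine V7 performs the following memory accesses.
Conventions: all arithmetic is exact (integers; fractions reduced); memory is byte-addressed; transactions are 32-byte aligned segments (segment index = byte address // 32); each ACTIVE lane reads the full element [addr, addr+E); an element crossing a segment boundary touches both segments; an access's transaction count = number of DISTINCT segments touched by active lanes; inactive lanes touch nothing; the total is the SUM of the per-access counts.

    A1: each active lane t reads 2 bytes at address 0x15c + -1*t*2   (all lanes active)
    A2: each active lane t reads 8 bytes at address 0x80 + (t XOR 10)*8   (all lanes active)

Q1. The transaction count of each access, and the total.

A1: 3 transactions
A2: 8 transactions

Answer: 3,8; total 11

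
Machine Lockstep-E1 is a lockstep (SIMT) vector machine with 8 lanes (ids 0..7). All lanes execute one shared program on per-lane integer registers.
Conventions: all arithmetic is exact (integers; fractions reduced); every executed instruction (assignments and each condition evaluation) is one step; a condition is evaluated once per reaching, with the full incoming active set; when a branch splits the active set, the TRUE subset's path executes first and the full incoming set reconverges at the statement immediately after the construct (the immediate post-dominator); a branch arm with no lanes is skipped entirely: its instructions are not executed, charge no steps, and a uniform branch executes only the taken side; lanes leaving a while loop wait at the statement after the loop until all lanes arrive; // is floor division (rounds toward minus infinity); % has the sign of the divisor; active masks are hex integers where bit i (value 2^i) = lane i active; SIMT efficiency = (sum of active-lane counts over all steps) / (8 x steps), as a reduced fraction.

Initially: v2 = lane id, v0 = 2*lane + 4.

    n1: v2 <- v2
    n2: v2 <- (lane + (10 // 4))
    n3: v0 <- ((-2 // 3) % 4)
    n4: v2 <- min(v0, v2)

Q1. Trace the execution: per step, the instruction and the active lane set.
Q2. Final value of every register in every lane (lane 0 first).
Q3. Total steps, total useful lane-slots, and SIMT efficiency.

step 0: v2 <- v2                     0xff
step 1: v2 <- (lane + (10 // 4))     0xff
step 2: v0 <- ((-2 // 3) % 4)        0xff
step 3: v2 <- min(v0, v2)            0xff

Answer: 4 steps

v2: 2,3,3,3,3,3,3,3
v0: 3,3,3,3,3,3,3,3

steps = 4; useful = 32; efficiency = 32/32 = 1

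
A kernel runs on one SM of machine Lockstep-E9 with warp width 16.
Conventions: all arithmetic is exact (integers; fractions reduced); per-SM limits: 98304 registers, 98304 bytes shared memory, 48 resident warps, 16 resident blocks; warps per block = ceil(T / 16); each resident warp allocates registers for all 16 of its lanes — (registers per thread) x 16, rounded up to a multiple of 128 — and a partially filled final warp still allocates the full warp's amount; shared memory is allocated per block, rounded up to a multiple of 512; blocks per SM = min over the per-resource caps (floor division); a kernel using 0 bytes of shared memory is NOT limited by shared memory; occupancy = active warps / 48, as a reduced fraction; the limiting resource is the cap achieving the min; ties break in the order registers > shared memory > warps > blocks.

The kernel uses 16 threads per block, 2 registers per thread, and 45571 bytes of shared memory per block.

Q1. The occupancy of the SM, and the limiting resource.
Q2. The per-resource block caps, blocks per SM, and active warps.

Answer: occupancy 1/24, limited by shared memory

registers: 768 blocks
shared memory: 2 blocks
warps: 48 blocks
blocks: 16 blocks

Answer: 2 blocks, 2 active warps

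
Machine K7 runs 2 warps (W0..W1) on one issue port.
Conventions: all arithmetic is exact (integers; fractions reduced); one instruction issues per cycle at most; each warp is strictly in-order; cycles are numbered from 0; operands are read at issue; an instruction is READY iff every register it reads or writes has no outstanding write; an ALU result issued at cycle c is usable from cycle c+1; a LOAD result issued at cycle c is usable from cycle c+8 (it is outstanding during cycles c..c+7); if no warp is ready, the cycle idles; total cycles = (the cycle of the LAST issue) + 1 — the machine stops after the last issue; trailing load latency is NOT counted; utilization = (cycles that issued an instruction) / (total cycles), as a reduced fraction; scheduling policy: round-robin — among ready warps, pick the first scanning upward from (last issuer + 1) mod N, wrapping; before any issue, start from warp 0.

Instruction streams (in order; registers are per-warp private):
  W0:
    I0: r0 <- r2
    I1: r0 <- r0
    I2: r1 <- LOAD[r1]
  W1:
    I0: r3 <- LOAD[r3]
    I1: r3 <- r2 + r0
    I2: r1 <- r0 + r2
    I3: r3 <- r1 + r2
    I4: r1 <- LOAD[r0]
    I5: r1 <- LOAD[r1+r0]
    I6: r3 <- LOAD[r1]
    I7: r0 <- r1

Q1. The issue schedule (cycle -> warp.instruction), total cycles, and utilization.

cycle 0: W0.I0
cycle 1: W1.I0
cycle 2: W0.I1
cycle 3: W0.I2
cycle 4: idle
cycle 5: idle
cycle 6: idle
cycle 7: idle
cycle 8: idle
cycle 9: W1.I1
cycle 10: W1.I2
cycle 11: W1.I3
cycle 12: W1.I4
cycle 13: idle
cycle 14: idle
cycle 15: idle
cycle 16: idle
cycle 17: idle
cycle 18: idle
cycle 19: idle
cycle 20: W1.I5
cycle 21: idle
cycle 22: idle
cycle 23: idle
cycle 24: idle
cycle 25: idle
cycle 26: idle
cycle 27: idle
cycle 28: W1.I6
cycle 29: W1.I7

Answer: 30 cycles, utilization 11/30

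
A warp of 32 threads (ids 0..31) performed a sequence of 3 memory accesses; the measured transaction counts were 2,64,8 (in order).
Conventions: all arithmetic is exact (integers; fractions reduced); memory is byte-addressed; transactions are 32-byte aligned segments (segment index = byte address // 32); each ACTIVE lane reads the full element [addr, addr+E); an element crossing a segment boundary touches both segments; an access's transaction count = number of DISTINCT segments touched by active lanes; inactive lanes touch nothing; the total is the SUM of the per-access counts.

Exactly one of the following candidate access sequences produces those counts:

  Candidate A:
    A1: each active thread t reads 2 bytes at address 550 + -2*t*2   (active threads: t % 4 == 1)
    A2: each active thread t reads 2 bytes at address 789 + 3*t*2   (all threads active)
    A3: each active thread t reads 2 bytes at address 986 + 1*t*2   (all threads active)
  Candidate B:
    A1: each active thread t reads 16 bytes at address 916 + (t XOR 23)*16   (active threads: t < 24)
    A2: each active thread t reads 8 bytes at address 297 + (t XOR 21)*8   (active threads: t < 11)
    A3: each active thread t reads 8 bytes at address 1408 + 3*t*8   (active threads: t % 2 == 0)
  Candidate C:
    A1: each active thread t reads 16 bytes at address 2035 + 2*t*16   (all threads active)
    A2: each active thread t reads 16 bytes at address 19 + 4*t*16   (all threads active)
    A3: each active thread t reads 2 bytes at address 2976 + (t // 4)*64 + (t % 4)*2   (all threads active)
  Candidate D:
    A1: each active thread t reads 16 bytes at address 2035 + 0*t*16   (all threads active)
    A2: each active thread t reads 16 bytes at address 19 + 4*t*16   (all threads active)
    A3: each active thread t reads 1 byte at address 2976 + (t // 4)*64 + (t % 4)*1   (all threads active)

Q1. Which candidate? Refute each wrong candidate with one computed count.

A: A1 gives 5 transactions, not 2
B: A1 gives 14 transactions, not 2
C: A1 gives 33 transactions, not 2
D: all counts match (2,64,8)

Answer: D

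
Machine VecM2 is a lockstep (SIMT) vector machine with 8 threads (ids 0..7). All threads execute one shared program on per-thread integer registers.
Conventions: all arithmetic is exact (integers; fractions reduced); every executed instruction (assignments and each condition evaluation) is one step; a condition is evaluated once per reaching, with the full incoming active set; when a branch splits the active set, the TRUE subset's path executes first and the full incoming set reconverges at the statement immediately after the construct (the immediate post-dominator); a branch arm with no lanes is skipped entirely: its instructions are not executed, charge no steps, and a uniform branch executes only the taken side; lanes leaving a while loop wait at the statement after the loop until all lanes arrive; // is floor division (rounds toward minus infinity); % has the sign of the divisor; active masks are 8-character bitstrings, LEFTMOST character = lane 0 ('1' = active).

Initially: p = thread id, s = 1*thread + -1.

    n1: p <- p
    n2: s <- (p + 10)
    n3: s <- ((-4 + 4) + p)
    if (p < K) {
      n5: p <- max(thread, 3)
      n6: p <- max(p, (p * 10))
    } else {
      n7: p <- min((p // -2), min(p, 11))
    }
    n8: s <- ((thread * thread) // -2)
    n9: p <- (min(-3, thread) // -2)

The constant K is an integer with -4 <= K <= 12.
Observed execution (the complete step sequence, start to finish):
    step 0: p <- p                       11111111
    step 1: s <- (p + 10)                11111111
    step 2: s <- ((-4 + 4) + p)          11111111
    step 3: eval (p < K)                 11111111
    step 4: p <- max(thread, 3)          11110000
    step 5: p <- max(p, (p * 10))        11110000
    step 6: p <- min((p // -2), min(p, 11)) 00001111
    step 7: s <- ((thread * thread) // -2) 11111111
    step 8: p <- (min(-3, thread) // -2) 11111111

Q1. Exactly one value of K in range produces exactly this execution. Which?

Answer: K = 4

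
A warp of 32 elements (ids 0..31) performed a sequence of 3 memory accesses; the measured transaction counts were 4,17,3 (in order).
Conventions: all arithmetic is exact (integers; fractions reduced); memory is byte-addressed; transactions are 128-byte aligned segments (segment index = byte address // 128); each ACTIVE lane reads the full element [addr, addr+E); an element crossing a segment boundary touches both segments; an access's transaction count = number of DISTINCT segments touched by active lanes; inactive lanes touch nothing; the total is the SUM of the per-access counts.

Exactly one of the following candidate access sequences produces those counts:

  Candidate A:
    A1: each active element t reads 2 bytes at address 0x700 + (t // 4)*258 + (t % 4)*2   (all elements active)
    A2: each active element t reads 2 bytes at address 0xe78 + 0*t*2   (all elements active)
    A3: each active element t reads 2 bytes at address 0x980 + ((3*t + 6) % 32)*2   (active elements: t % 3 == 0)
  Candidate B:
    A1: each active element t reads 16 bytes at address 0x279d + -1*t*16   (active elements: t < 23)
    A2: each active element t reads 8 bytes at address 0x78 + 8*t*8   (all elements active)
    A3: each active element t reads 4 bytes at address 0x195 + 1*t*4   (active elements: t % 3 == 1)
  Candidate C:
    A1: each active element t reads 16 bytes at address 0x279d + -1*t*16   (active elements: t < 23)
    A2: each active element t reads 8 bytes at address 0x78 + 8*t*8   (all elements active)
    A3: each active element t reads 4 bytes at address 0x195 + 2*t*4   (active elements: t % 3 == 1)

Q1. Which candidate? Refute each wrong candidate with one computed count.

A: A1 gives 8 transactions, not 4
B: A3 gives 2 transactions, not 3
C: all counts match (4,17,3)

Answer: C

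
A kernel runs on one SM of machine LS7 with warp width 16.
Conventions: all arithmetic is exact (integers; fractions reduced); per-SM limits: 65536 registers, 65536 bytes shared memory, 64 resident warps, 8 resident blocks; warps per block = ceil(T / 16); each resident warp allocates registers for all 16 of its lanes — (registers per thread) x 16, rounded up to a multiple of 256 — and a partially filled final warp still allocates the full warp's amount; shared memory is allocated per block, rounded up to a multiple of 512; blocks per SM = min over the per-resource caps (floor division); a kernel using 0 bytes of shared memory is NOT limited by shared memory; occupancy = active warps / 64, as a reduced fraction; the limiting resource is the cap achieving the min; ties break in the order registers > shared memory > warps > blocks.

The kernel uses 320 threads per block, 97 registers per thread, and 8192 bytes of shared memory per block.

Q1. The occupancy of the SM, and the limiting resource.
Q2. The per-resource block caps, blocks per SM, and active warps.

Answer: occupancy 5/16, limited by registers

registers: 1 block
shared memory: 8 blocks
warps: 3 blocks
blocks: 8 blocks

Answer: 1 block, 20 active warps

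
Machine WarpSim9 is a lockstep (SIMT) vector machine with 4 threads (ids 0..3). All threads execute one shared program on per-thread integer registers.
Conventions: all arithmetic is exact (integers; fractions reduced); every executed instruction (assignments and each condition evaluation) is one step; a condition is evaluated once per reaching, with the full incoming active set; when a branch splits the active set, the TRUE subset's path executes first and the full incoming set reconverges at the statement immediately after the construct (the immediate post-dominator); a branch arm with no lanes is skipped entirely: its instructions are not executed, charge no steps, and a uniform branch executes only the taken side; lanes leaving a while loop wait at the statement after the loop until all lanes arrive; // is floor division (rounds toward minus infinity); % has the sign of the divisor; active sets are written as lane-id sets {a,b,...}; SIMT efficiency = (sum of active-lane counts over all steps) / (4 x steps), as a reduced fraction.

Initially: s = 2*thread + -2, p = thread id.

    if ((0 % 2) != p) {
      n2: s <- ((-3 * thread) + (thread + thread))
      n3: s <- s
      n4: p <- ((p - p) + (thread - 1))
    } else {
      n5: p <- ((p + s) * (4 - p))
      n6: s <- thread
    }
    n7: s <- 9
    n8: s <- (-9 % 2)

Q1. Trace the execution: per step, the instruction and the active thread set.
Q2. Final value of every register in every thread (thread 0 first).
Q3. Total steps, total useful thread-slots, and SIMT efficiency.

step 0: eval ((0 % 2) != p)          {0,1,2,3}
step 1: s <- ((-3 * thread) + (thread + thread)) {1,2,3}
step 2: s <- s                       {1,2,3}
step 3: p <- ((p - p) + (thread - 1)) {1,2,3}
step 4: p <- ((p + s) * (4 - p))     {0}
step 5: s <- thread                  {0}
step 6: s <- 9                       {0,1,2,3}
step 7: s <- (-9 % 2)                {0,1,2,3}

Answer: 8 steps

s: 1,1,1,1
p: -8,0,1,2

steps = 8; useful = 23; efficiency = 23/32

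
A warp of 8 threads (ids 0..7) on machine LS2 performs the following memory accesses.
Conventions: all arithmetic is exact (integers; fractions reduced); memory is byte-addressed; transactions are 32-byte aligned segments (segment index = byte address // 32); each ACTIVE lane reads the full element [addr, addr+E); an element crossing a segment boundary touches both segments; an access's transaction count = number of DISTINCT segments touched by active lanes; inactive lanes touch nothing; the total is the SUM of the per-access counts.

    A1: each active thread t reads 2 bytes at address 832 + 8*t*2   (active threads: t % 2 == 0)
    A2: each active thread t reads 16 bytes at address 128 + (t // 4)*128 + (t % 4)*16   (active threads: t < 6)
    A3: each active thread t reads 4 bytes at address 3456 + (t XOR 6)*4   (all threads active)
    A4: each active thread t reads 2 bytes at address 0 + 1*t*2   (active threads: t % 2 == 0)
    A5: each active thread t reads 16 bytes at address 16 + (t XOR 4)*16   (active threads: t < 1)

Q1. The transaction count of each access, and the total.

A1: 4 transactions
A2: 3 transactions
A3: 1 transaction
A4: 1 transaction
A5: 1 transaction

Answer: 4,3,1,1,1; total 10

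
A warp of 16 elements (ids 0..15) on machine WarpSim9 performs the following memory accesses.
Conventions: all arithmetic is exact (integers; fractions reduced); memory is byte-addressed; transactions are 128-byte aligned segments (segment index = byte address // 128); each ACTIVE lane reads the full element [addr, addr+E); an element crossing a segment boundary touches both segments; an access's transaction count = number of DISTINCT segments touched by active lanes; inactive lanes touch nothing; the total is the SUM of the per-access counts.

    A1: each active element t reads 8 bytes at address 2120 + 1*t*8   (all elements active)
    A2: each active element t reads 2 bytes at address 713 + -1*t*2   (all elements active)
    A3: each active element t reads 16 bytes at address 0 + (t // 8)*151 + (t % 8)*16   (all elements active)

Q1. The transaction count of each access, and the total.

A1: 2 transactions
A2: 1 transaction
A3: 3 transactions

Answer: 2,1,3; total 6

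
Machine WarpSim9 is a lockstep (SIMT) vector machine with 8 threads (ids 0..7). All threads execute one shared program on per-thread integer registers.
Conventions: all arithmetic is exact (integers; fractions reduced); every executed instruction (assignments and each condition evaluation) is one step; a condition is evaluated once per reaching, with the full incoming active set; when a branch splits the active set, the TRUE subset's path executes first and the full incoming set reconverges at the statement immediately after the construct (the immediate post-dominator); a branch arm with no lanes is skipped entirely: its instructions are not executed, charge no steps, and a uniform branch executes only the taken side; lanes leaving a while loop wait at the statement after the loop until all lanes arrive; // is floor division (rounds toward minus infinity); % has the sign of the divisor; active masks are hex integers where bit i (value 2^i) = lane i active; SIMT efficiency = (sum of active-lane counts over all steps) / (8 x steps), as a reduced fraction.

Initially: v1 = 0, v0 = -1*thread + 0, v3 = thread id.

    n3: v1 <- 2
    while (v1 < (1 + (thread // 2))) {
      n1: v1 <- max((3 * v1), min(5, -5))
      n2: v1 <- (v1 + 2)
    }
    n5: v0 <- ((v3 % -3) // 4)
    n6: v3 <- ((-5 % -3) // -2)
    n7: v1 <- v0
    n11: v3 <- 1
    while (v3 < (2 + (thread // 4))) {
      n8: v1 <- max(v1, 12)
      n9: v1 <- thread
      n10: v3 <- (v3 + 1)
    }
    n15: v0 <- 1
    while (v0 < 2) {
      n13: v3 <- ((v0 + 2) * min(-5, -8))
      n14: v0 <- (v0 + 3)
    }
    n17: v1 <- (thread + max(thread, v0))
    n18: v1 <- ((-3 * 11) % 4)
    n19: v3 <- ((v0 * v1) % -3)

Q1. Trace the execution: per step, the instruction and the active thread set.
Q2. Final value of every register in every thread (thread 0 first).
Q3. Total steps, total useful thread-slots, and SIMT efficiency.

step 0: v1 <- 2                      0xff
step 1: eval (v1 < (1 + (thread // 2))) 0xff
step 2: v1 <- max((3 * v1), min(5, -5)) 0xf0
step 3: v1 <- (v1 + 2)               0xf0
step 4: eval (v1 < (1 + (thread // 2))) 0xf0
step 5: v0 <- ((v3 % -3) // 4)       0xff
step 6: v3 <- ((-5 % -3) // -2)      0xff
step 7: v1 <- v0                     0xff
step 8: v3 <- 1                      0xff
step 9: eval (v3 < (2 + (thread // 4))) 0xff
step 10: v1 <- max(v1, 12)            0xff
step 11: v1 <- thread                 0xff
step 12: v3 <- (v3 + 1)               0xff
step 13: eval (v3 < (2 + (thread // 4))) 0xff
step 14: v1 <- max(v1, 12)            0xf0
step 15: v1 <- thread                 0xf0
step 16: v3 <- (v3 + 1)               0xf0
step 17: eval (v3 < (2 + (thread // 4))) 0xf0
step 18: v0 <- 1                      0xff
step 19: eval (v0 < 2)                0xff
step 20: v3 <- ((v0 + 2) * min(-5, -8)) 0xff
step 21: v0 <- (v0 + 3)               0xff
step 22: eval (v0 < 2)                0xff
step 23: v1 <- (thread + max(thread, v0)) 0xff
step 24: v1 <- ((-3 * 11) % 4)        0xff
step 25: v3 <- ((v0 * v1) % -3)       0xff

Answer: 26 steps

v1: 3,3,3,3,3,3,3,3
v0: 4,4,4,4,4,4,4,4
v3: 0,0,0,0,0,0,0,0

steps = 26; useful = 180; efficiency = 180/208 = 45/52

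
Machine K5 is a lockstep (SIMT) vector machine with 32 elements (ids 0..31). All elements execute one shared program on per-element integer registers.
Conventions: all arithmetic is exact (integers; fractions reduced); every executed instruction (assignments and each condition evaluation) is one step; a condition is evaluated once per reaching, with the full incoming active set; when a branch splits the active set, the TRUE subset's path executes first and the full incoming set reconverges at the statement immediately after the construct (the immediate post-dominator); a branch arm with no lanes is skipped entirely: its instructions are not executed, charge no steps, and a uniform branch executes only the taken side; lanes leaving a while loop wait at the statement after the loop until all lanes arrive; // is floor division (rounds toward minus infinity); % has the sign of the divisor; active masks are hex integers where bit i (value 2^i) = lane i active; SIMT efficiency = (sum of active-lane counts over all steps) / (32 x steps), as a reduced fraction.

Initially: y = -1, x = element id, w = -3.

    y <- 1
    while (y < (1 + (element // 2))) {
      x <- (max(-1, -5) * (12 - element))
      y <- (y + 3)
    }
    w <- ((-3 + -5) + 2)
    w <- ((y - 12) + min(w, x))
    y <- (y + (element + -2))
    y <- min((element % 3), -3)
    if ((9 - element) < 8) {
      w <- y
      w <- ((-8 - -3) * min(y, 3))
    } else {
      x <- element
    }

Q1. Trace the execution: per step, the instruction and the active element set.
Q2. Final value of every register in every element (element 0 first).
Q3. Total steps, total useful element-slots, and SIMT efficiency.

step 0: y <- 1                       0xffffffff
step 1: eval (y < (1 + (element // 2))) 0xffffffff
step 2: x <- (max(-1, -5) * (12 - element)) 0xfffffffc
step 3: y <- (y + 3)                 0xfffffffc
step 4: eval (y < (1 + (element // 2))) 0xfffffffc
step 5: x <- (max(-1, -5) * (12 - element)) 0xffffff00
step 6: y <- (y + 3)                 0xffffff00
step 7: eval (y < (1 + (element // 2))) 0xffffff00
step 8: x <- (max(-1, -5) * (12 - element)) 0xffffc000
step 9: y <- (y + 3)                 0xffffc000
step 10: eval (y < (1 + (element // 2))) 0xffffc000
step 11: x <- (max(-1, -5) * (12 - element)) 0xfff00000
step 12: y <- (y + 3)                 0xfff00000
step 13: eval (y < (1 + (element // 2))) 0xfff00000
step 14: x <- (max(-1, -5) * (12 - element)) 0xfc000000
step 15: y <- (y + 3)                 0xfc000000
step 16: eval (y < (1 + (element // 2))) 0xfc000000
step 17: w <- ((-3 + -5) + 2)         0xffffffff
step 18: w <- ((y - 12) + min(w, x))  0xffffffff
step 19: y <- (y + (element + -2))    0xffffffff
step 20: y <- min((element % 3), -3)  0xffffffff
step 21: eval ((9 - element) < 8)     0xffffffff
step 22: w <- y                       0xfffffffc
step 23: w <- ((-8 - -3) * min(y, 3)) 0xfffffffc
step 24: x <- element                 0x00000003

Answer: 25 steps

y: -3,-3,-3,-3,-3,-3,-3,-3,-3,-3,-3,-3,-3,-3,-3,-3,-3,-3,-3,-3,-3,-3,-3,-3,-3,-3,-3,-3,-3,-3,-3,-3
x: 0,1,-10,-9,-8,-7,-6,-5,-4,-3,-2,-1,0,1,2,3,4,5,6,7,8,9,10,11,12,13,14,15,16,17,18,19
w: -17,-17,15,15,15,15,15,15,15,15,15,15,15,15,15,15,15,15,15,15,15,15,15,15,15,15,15,15,15,15,15,15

steps = 25; useful = 556; efficiency = 556/800 = 139/200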